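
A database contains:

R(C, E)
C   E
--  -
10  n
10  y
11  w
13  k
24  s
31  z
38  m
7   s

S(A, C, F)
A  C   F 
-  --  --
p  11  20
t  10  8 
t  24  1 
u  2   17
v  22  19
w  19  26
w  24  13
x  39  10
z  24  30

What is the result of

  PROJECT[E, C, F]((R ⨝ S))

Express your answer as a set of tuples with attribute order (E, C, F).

{(n, 10, 8), (s, 24, 1), (s, 24, 13), (s, 24, 30), (w, 11, 20), (y, 10, 8)}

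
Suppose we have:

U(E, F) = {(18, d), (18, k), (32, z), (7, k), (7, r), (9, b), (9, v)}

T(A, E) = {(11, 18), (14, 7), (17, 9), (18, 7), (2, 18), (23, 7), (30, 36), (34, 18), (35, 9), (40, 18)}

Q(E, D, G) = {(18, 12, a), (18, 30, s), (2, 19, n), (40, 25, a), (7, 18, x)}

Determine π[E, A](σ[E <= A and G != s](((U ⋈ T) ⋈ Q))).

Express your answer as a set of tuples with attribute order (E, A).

{(18, 34), (18, 40), (7, 14), (7, 18), (7, 23)}

U ⋈ T (natural join on E): {(18, d, 11), (18, d, 2), (18, d, 34), (18, d, 40), (18, k, 11), (18, k, 2), (18, k, 34), (18, k, 40), (7, k, 14), (7, k, 18), (7, k, 23), (7, r, 14), (7, r, 18), (7, r, 23), (9, b, 17), (9, b, 35), (9, v, 17), (9, v, 35)}
(U ⋈ T) ⋈ Q (natural join on E): {(18, d, 11, 12, a), (18, d, 11, 30, s), (18, d, 2, 12, a), (18, d, 2, 30, s), (18, d, 34, 12, a), (18, d, 34, 30, s), (18, d, 40, 12, a), (18, d, 40, 30, s), (18, k, 11, 12, a), (18, k, 11, 30, s), (18, k, 2, 12, a), (18, k, 2, 30, s), (18, k, 34, 12, a), (18, k, 34, 30, s), (18, k, 40, 12, a), (18, k, 40, 30, s), (7, k, 14, 18, x), (7, k, 18, 18, x), (7, k, 23, 18, x), (7, r, 14, 18, x), (7, r, 18, 18, x), (7, r, 23, 18, x)}
Selection E <= A and G != s: {(18, d, 34, 12, a), (18, d, 40, 12, a), (18, k, 34, 12, a), (18, k, 40, 12, a), (7, k, 14, 18, x), (7, k, 18, 18, x), (7, k, 23, 18, x), (7, r, 14, 18, x), (7, r, 18, 18, x), (7, r, 23, 18, x)}
π[E, A]: project onto (E, A) (5 duplicate(s) eliminated) → {(18, 34), (18, 40), (7, 14), (7, 18), (7, 23)}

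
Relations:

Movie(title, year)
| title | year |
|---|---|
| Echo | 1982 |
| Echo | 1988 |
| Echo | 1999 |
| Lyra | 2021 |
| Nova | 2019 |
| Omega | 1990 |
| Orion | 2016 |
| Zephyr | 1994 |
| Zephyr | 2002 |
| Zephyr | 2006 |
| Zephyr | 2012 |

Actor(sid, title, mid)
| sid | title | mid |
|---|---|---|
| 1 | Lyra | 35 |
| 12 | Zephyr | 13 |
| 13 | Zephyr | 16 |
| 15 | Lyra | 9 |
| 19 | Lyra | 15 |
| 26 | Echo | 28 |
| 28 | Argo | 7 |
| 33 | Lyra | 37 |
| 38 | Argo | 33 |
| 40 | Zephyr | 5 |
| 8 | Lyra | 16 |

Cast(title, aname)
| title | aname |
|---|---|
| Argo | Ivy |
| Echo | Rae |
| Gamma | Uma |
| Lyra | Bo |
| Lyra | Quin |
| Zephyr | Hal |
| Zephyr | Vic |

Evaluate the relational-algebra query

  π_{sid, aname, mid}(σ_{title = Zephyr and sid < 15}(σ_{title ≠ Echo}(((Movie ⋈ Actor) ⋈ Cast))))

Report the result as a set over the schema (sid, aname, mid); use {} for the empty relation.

{(12, Hal, 13), (12, Vic, 13), (13, Hal, 16), (13, Vic, 16)}

Movie ⋈ Actor (natural join on title): {(Echo, 1982, 26, 28), (Echo, 1988, 26, 28), (Echo, 1999, 26, 28), (Lyra, 2021, 1, 35), (Lyra, 2021, 15, 9), (Lyra, 2021, 19, 15), (Lyra, 2021, 33, 37), (Lyra, 2021, 8, 16), (Zephyr, 1994, 12, 13), (Zephyr, 1994, 13, 16), (Zephyr, 1994, 40, 5), (Zephyr, 2002, 12, 13), (Zephyr, 2002, 13, 16), (Zephyr, 2002, 40, 5), (Zephyr, 2006, 12, 13), (Zephyr, 2006, 13, 16), (Zephyr, 2006, 40, 5), (Zephyr, 2012, 12, 13), (Zephyr, 2012, 13, 16), (Zephyr, 2012, 40, 5)}
(Movie ⋈ Actor) ⋈ Cast (natural join on title): {(Echo, 1982, 26, 28, Rae), (Echo, 1988, 26, 28, Rae), (Echo, 1999, 26, 28, Rae), (Lyra, 2021, 1, 35, Bo), (Lyra, 2021, 1, 35, Quin), (Lyra, 2021, 15, 9, Bo), (Lyra, 2021, 15, 9, Quin), (Lyra, 2021, 19, 15, Bo), (Lyra, 2021, 19, 15, Quin), (Lyra, 2021, 33, 37, Bo), (Lyra, 2021, 33, 37, Quin), (Lyra, 2021, 8, 16, Bo), (Lyra, 2021, 8, 16, Quin), (Zephyr, 1994, 12, 13, Hal), (Zephyr, 1994, 12, 13, Vic), (Zephyr, 1994, 13, 16, Hal), (Zephyr, 1994, 13, 16, Vic), (Zephyr, 1994, 40, 5, Hal), (Zephyr, 1994, 40, 5, Vic), (Zephyr, 2002, 12, 13, Hal), (Zephyr, 2002, 12, 13, Vic), (Zephyr, 2002, 13, 16, Hal), (Zephyr, 2002, 13, 16, Vic), (Zephyr, 2002, 40, 5, Hal), (Zephyr, 2002, 40, 5, Vic), (Zephyr, 2006, 12, 13, Hal), (Zephyr, 2006, 12, 13, Vic), (Zephyr, 2006, 13, 16, Hal), (Zephyr, 2006, 13, 16, Vic), (Zephyr, 2006, 40, 5, Hal), (Zephyr, 2006, 40, 5, Vic), (Zephyr, 2012, 12, 13, Hal), (Zephyr, 2012, 12, 13, Vic), (Zephyr, 2012, 13, 16, Hal), (Zephyr, 2012, 13, 16, Vic), (Zephyr, 2012, 40, 5, Hal), (Zephyr, 2012, 40, 5, Vic)}
Apply σ_{title ≠ Echo}; surviving tuples: {(Lyra, 2021, 1, 35, Bo), (Lyra, 2021, 1, 35, Quin), (Lyra, 2021, 15, 9, Bo), (Lyra, 2021, 15, 9, Quin), (Lyra, 2021, 19, 15, Bo), (Lyra, 2021, 19, 15, Quin), (Lyra, 2021, 33, 37, Bo), (Lyra, 2021, 33, 37, Quin), (Lyra, 2021, 8, 16, Bo), (Lyra, 2021, 8, 16, Quin), (Zephyr, 1994, 12, 13, Hal), (Zephyr, 1994, 12, 13, Vic), (Zephyr, 1994, 13, 16, Hal), (Zephyr, 1994, 13, 16, Vic), (Zephyr, 1994, 40, 5, Hal), (Zephyr, 1994, 40, 5, Vic), (Zephyr, 2002, 12, 13, Hal), (Zephyr, 2002, 12, 13, Vic), (Zephyr, 2002, 13, 16, Hal), (Zephyr, 2002, 13, 16, Vic), (Zephyr, 2002, 40, 5, Hal), (Zephyr, 2002, 40, 5, Vic), (Zephyr, 2006, 12, 13, Hal), (Zephyr, 2006, 12, 13, Vic), (Zephyr, 2006, 13, 16, Hal), (Zephyr, 2006, 13, 16, Vic), (Zephyr, 2006, 40, 5, Hal), (Zephyr, 2006, 40, 5, Vic), (Zephyr, 2012, 12, 13, Hal), (Zephyr, 2012, 12, 13, Vic), (Zephyr, 2012, 13, 16, Hal), (Zephyr, 2012, 13, 16, Vic), (Zephyr, 2012, 40, 5, Hal), (Zephyr, 2012, 40, 5, Vic)}
Apply σ_{title = Zephyr and sid < 15}; surviving tuples: {(Zephyr, 1994, 12, 13, Hal), (Zephyr, 1994, 12, 13, Vic), (Zephyr, 1994, 13, 16, Hal), (Zephyr, 1994, 13, 16, Vic), (Zephyr, 2002, 12, 13, Hal), (Zephyr, 2002, 12, 13, Vic), (Zephyr, 2002, 13, 16, Hal), (Zephyr, 2002, 13, 16, Vic), (Zephyr, 2006, 12, 13, Hal), (Zephyr, 2006, 12, 13, Vic), (Zephyr, 2006, 13, 16, Hal), (Zephyr, 2006, 13, 16, Vic), (Zephyr, 2012, 12, 13, Hal), (Zephyr, 2012, 12, 13, Vic), (Zephyr, 2012, 13, 16, Hal), (Zephyr, 2012, 13, 16, Vic)}
Keep only column(s) sid, aname, mid (12 duplicate(s) eliminated): {(12, Hal, 13), (12, Vic, 13), (13, Hal, 16), (13, Vic, 16)}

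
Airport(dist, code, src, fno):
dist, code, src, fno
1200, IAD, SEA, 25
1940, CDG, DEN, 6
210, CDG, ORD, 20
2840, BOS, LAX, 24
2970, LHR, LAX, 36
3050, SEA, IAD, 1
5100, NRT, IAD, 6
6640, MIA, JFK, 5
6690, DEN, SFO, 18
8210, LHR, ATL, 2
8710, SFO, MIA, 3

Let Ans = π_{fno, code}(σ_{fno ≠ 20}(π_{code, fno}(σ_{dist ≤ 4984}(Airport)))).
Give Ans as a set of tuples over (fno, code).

{(1, SEA), (24, BOS), (25, IAD), (36, LHR), (6, CDG)}

Apply σ_{dist ≤ 4984}; surviving tuples: {(1200, IAD, SEA, 25), (1940, CDG, DEN, 6), (210, CDG, ORD, 20), (2840, BOS, LAX, 24), (2970, LHR, LAX, 36), (3050, SEA, IAD, 1)}
Projecting to code, fno: {(BOS, 24), (CDG, 20), (CDG, 6), (IAD, 25), (LHR, 36), (SEA, 1)}
Apply σ_{fno ≠ 20}; surviving tuples: {(BOS, 24), (CDG, 6), (IAD, 25), (LHR, 36), (SEA, 1)}
Projecting to fno, code: {(1, SEA), (24, BOS), (25, IAD), (36, LHR), (6, CDG)}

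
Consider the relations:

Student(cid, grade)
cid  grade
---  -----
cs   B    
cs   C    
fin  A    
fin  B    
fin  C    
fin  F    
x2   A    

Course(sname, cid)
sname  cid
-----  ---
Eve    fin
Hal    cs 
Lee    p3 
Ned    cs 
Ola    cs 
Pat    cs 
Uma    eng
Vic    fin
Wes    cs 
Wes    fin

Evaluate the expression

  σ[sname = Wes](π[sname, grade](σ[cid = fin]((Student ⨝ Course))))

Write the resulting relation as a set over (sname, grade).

Student ⋈ Course (natural join on cid): {(cs, B, Hal), (cs, B, Ned), (cs, B, Ola), (cs, B, Pat), (cs, B, Wes), (cs, C, Hal), (cs, C, Ned), (cs, C, Ola), (cs, C, Pat), (cs, C, Wes), (fin, A, Eve), (fin, A, Vic), (fin, A, Wes), (fin, B, Eve), (fin, B, Vic), (fin, B, Wes), (fin, C, Eve), (fin, C, Vic), (fin, C, Wes), (fin, F, Eve), (fin, F, Vic), (fin, F, Wes)}
Selection cid = fin: {(fin, A, Eve), (fin, A, Vic), (fin, A, Wes), (fin, B, Eve), (fin, B, Vic), (fin, B, Wes), (fin, C, Eve), (fin, C, Vic), (fin, C, Wes), (fin, F, Eve), (fin, F, Vic), (fin, F, Wes)}
Projecting to sname, grade: {(Eve, A), (Eve, B), (Eve, C), (Eve, F), (Vic, A), (Vic, B), (Vic, C), (Vic, F), (Wes, A), (Wes, B), (Wes, C), (Wes, F)}
Selection sname = Wes: {(Wes, A), (Wes, B), (Wes, C), (Wes, F)}

{(Wes, A), (Wes, B), (Wes, C), (Wes, F)}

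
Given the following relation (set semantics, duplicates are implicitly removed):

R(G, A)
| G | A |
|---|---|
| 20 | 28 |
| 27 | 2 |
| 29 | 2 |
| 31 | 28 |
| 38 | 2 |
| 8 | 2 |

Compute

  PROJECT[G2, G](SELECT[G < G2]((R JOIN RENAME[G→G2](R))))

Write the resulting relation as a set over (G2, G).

ρ[G→G2]: schema becomes (G2, A); tuples unchanged.
Joining R and RENAME[G→G2](R) on A yields {(20, 28, 20), (20, 28, 31), (27, 2, 27), (27, 2, 29), (27, 2, 38), (27, 2, 8), (29, 2, 27), (29, 2, 29), (29, 2, 38), (29, 2, 8), (31, 28, 20), (31, 28, 31), (38, 2, 27), (38, 2, 29), (38, 2, 38), (38, 2, 8), (8, 2, 27), (8, 2, 29), (8, 2, 38), (8, 2, 8)}.
σ[G < G2]: keep tuples satisfying G < G2 → {(20, 28, 31), (27, 2, 29), (27, 2, 38), (29, 2, 38), (8, 2, 27), (8, 2, 29), (8, 2, 38)}
π[G2, G]: project onto (G2, G) → {(27, 8), (29, 27), (29, 8), (31, 20), (38, 27), (38, 29), (38, 8)}

{(27, 8), (29, 27), (29, 8), (31, 20), (38, 27), (38, 29), (38, 8)}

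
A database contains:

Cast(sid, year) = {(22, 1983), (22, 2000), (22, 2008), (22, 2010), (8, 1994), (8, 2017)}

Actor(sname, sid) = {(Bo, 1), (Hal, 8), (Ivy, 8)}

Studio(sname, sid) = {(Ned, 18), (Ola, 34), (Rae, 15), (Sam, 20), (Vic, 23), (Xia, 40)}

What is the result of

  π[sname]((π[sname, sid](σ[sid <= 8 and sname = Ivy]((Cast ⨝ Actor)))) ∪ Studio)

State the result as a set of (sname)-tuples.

{Ivy, Ned, Ola, Rae, Sam, Vic, Xia}

Joining Cast and Actor on sid yields {(8, 1994, Hal), (8, 1994, Ivy), (8, 2017, Hal), (8, 2017, Ivy)}.
Selection sid <= 8 and sname = Ivy: {(8, 1994, Ivy), (8, 2017, Ivy)}
Projecting to sname, sid (1 duplicate(s) eliminated): {(Ivy, 8)}
Taking the union: {(Ivy, 8), (Ned, 18), (Ola, 34), (Rae, 15), (Sam, 20), (Vic, 23), (Xia, 40)}
Projecting to sname: {Ivy, Ned, Ola, Rae, Sam, Vic, Xia}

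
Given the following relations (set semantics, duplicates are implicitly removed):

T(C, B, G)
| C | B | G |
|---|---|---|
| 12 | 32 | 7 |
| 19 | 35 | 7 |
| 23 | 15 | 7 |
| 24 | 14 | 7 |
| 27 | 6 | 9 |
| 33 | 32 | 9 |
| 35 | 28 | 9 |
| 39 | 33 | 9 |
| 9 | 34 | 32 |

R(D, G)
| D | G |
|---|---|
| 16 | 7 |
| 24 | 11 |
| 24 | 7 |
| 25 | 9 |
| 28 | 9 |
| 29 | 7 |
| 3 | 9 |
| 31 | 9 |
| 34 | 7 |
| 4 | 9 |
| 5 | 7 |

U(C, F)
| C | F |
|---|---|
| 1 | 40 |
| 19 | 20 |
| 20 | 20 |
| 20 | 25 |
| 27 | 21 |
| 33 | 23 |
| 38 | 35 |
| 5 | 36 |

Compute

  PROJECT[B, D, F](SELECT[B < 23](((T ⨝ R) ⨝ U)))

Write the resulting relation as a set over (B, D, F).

T ⋈ R (natural join on G): {(12, 32, 7, 16), (12, 32, 7, 24), (12, 32, 7, 29), (12, 32, 7, 34), (12, 32, 7, 5), (19, 35, 7, 16), (19, 35, 7, 24), (19, 35, 7, 29), (19, 35, 7, 34), (19, 35, 7, 5), (23, 15, 7, 16), (23, 15, 7, 24), (23, 15, 7, 29), (23, 15, 7, 34), (23, 15, 7, 5), (24, 14, 7, 16), (24, 14, 7, 24), (24, 14, 7, 29), (24, 14, 7, 34), (24, 14, 7, 5), (27, 6, 9, 25), (27, 6, 9, 28), (27, 6, 9, 3), (27, 6, 9, 31), (27, 6, 9, 4), (33, 32, 9, 25), (33, 32, 9, 28), (33, 32, 9, 3), (33, 32, 9, 31), (33, 32, 9, 4), (35, 28, 9, 25), (35, 28, 9, 28), (35, 28, 9, 3), (35, 28, 9, 31), (35, 28, 9, 4), (39, 33, 9, 25), (39, 33, 9, 28), (39, 33, 9, 3), (39, 33, 9, 31), (39, 33, 9, 4)}
(T ⨝ R) ⋈ U (natural join on C): {(19, 35, 7, 16, 20), (19, 35, 7, 24, 20), (19, 35, 7, 29, 20), (19, 35, 7, 34, 20), (19, 35, 7, 5, 20), (27, 6, 9, 25, 21), (27, 6, 9, 28, 21), (27, 6, 9, 3, 21), (27, 6, 9, 31, 21), (27, 6, 9, 4, 21), (33, 32, 9, 25, 23), (33, 32, 9, 28, 23), (33, 32, 9, 3, 23), (33, 32, 9, 31, 23), (33, 32, 9, 4, 23)}
Selection B < 23: {(27, 6, 9, 25, 21), (27, 6, 9, 28, 21), (27, 6, 9, 3, 21), (27, 6, 9, 31, 21), (27, 6, 9, 4, 21)}
Projecting to B, D, F: {(6, 25, 21), (6, 28, 21), (6, 3, 21), (6, 31, 21), (6, 4, 21)}

{(6, 25, 21), (6, 28, 21), (6, 3, 21), (6, 31, 21), (6, 4, 21)}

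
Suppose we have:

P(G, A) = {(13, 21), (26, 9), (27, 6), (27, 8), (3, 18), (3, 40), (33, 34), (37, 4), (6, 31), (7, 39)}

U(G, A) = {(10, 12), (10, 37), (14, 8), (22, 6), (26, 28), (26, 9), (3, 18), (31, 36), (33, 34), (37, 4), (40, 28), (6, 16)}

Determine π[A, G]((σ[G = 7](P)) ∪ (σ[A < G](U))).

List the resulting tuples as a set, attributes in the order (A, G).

σ[G = 7]: keep tuples satisfying G = 7 → {(7, 39)}
σ[A < G]: keep tuples satisfying A < G → {(14, 8), (22, 6), (26, 9), (37, 4), (40, 28)}
Set union of the two operands is {(14, 8), (22, 6), (26, 9), (37, 4), (40, 28), (7, 39)}.
Keep only column(s) A, G: {(28, 40), (39, 7), (4, 37), (6, 22), (8, 14), (9, 26)}

{(28, 40), (39, 7), (4, 37), (6, 22), (8, 14), (9, 26)}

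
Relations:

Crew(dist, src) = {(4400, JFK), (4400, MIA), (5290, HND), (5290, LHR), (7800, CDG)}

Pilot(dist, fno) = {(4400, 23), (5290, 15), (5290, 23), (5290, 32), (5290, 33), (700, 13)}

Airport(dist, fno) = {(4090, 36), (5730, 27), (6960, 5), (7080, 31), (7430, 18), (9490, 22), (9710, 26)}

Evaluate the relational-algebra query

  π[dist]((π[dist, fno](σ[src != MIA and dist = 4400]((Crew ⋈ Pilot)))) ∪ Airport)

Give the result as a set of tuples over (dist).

{4090, 4400, 5730, 6960, 7080, 7430, 9490, 9710}

Crew ⋈ Pilot (natural join on dist): {(4400, JFK, 23), (4400, MIA, 23), (5290, HND, 15), (5290, HND, 23), (5290, HND, 32), (5290, HND, 33), (5290, LHR, 15), (5290, LHR, 23), (5290, LHR, 32), (5290, LHR, 33)}
σ[src != MIA and dist = 4400]: keep tuples satisfying src != MIA and dist = 4400 → {(4400, JFK, 23)}
π_{dist, fno} gives {(4400, 23)}.
Set union of the two operands is {(4090, 36), (4400, 23), (5730, 27), (6960, 5), (7080, 31), (7430, 18), (9490, 22), (9710, 26)}.
π_{dist} gives {4090, 4400, 5730, 6960, 7080, 7430, 9490, 9710}.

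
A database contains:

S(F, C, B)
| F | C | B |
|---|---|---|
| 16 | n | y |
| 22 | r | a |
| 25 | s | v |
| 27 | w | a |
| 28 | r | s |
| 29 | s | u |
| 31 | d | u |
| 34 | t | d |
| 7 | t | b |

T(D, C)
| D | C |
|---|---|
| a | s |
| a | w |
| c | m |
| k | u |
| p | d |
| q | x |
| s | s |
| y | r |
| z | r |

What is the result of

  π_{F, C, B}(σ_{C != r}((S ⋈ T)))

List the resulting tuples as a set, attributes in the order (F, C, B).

{(25, s, v), (27, w, a), (29, s, u), (31, d, u)}

S ⋈ T (natural join on C): {(22, r, a, y), (22, r, a, z), (25, s, v, a), (25, s, v, s), (27, w, a, a), (28, r, s, y), (28, r, s, z), (29, s, u, a), (29, s, u, s), (31, d, u, p)}
Apply σ_{C != r}; surviving tuples: {(25, s, v, a), (25, s, v, s), (27, w, a, a), (29, s, u, a), (29, s, u, s), (31, d, u, p)}
π[F, C, B]: project onto (F, C, B) (2 duplicate(s) eliminated) → {(25, s, v), (27, w, a), (29, s, u), (31, d, u)}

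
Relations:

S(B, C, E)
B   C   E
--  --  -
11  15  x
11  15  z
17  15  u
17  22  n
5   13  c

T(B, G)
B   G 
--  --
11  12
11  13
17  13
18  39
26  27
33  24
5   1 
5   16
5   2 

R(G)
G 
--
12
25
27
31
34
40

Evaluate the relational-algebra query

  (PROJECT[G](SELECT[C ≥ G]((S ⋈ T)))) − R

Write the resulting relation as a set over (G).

{1, 13, 2}

Natural join on B: {(11, 15, x, 12), (11, 15, x, 13), (11, 15, z, 12), (11, 15, z, 13), (17, 15, u, 13), (17, 22, n, 13), (5, 13, c, 1), (5, 13, c, 16), (5, 13, c, 2)}
Selection C ≥ G: {(11, 15, x, 12), (11, 15, x, 13), (11, 15, z, 12), (11, 15, z, 13), (17, 15, u, 13), (17, 22, n, 13), (5, 13, c, 1), (5, 13, c, 2)}
π[G]: project onto (G) (4 duplicate(s) eliminated) → {1, 12, 13, 2}
Difference: {1, 12, 13, 2} with {12, 25, 27, 31, 34, 40} → {1, 13, 2}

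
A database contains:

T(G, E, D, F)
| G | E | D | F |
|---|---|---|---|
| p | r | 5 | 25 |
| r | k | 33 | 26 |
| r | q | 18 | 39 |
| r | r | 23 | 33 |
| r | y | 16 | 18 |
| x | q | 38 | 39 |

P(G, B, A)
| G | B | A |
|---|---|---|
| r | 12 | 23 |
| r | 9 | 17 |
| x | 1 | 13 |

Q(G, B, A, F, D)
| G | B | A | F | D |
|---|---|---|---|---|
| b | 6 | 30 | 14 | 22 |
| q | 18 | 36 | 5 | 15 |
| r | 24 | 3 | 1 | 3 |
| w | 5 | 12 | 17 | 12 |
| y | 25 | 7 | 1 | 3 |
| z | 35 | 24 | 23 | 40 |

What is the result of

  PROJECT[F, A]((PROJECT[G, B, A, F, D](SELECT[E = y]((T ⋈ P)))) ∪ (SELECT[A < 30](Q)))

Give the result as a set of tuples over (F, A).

Natural join on G: {(r, k, 33, 26, 12, 23), (r, k, 33, 26, 9, 17), (r, q, 18, 39, 12, 23), (r, q, 18, 39, 9, 17), (r, r, 23, 33, 12, 23), (r, r, 23, 33, 9, 17), (r, y, 16, 18, 12, 23), (r, y, 16, 18, 9, 17), (x, q, 38, 39, 1, 13)}
Filtering on E = y leaves {(r, y, 16, 18, 12, 23), (r, y, 16, 18, 9, 17)}.
π_{G, B, A, F, D} gives {(r, 12, 23, 18, 16), (r, 9, 17, 18, 16)}.
Filtering on A < 30 leaves {(r, 24, 3, 1, 3), (w, 5, 12, 17, 12), (y, 25, 7, 1, 3), (z, 35, 24, 23, 40)}.
Set union of the two operands is {(r, 12, 23, 18, 16), (r, 24, 3, 1, 3), (r, 9, 17, 18, 16), (w, 5, 12, 17, 12), (y, 25, 7, 1, 3), (z, 35, 24, 23, 40)}.
π_{F, A} gives {(1, 3), (1, 7), (17, 12), (18, 17), (18, 23), (23, 24)}.

{(1, 3), (1, 7), (17, 12), (18, 17), (18, 23), (23, 24)}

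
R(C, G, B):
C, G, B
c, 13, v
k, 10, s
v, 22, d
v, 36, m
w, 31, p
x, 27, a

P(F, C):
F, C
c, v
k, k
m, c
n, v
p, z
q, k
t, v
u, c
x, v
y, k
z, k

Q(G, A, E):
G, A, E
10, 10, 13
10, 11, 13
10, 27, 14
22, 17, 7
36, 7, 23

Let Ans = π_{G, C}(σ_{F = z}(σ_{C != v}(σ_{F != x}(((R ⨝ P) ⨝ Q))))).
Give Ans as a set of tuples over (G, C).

Natural join on C: {(c, 13, v, m), (c, 13, v, u), (k, 10, s, k), (k, 10, s, q), (k, 10, s, y), (k, 10, s, z), (v, 22, d, c), (v, 22, d, n), (v, 22, d, t), (v, 22, d, x), (v, 36, m, c), (v, 36, m, n), (v, 36, m, t), (v, 36, m, x)}
Natural join on G: {(k, 10, s, k, 10, 13), (k, 10, s, k, 11, 13), (k, 10, s, k, 27, 14), (k, 10, s, q, 10, 13), (k, 10, s, q, 11, 13), (k, 10, s, q, 27, 14), (k, 10, s, y, 10, 13), (k, 10, s, y, 11, 13), (k, 10, s, y, 27, 14), (k, 10, s, z, 10, 13), (k, 10, s, z, 11, 13), (k, 10, s, z, 27, 14), (v, 22, d, c, 17, 7), (v, 22, d, n, 17, 7), (v, 22, d, t, 17, 7), (v, 22, d, x, 17, 7), (v, 36, m, c, 7, 23), (v, 36, m, n, 7, 23), (v, 36, m, t, 7, 23), (v, 36, m, x, 7, 23)}
Filtering on F != x leaves {(k, 10, s, k, 10, 13), (k, 10, s, k, 11, 13), (k, 10, s, k, 27, 14), (k, 10, s, q, 10, 13), (k, 10, s, q, 11, 13), (k, 10, s, q, 27, 14), (k, 10, s, y, 10, 13), (k, 10, s, y, 11, 13), (k, 10, s, y, 27, 14), (k, 10, s, z, 10, 13), (k, 10, s, z, 11, 13), (k, 10, s, z, 27, 14), (v, 22, d, c, 17, 7), (v, 22, d, n, 17, 7), (v, 22, d, t, 17, 7), (v, 36, m, c, 7, 23), (v, 36, m, n, 7, 23), (v, 36, m, t, 7, 23)}.
Filtering on C != v leaves {(k, 10, s, k, 10, 13), (k, 10, s, k, 11, 13), (k, 10, s, k, 27, 14), (k, 10, s, q, 10, 13), (k, 10, s, q, 11, 13), (k, 10, s, q, 27, 14), (k, 10, s, y, 10, 13), (k, 10, s, y, 11, 13), (k, 10, s, y, 27, 14), (k, 10, s, z, 10, 13), (k, 10, s, z, 11, 13), (k, 10, s, z, 27, 14)}.
Filtering on F = z leaves {(k, 10, s, z, 10, 13), (k, 10, s, z, 11, 13), (k, 10, s, z, 27, 14)}.
π[G, C]: project onto (G, C) (2 duplicate(s) eliminated) → {(10, k)}

{(10, k)}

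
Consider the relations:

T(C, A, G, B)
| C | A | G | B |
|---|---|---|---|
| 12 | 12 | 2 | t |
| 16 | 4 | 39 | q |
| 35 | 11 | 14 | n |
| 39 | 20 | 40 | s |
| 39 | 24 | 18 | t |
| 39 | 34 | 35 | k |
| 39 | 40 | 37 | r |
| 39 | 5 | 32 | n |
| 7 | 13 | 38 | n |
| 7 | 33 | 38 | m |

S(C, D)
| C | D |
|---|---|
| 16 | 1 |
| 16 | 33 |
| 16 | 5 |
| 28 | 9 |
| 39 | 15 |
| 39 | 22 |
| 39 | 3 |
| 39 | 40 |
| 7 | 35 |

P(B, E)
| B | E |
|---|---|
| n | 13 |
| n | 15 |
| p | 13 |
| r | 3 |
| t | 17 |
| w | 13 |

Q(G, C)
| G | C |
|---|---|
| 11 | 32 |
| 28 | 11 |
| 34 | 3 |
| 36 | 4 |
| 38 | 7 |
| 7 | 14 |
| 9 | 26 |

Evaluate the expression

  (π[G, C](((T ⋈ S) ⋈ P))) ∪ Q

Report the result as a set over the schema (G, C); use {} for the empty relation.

{(11, 32), (18, 39), (28, 11), (32, 39), (34, 3), (36, 4), (37, 39), (38, 7), (7, 14), (9, 26)}

Joining T and S on C yields {(16, 4, 39, q, 1), (16, 4, 39, q, 33), (16, 4, 39, q, 5), (39, 20, 40, s, 15), (39, 20, 40, s, 22), (39, 20, 40, s, 3), (39, 20, 40, s, 40), (39, 24, 18, t, 15), (39, 24, 18, t, 22), (39, 24, 18, t, 3), (39, 24, 18, t, 40), (39, 34, 35, k, 15), (39, 34, 35, k, 22), (39, 34, 35, k, 3), (39, 34, 35, k, 40), (39, 40, 37, r, 15), (39, 40, 37, r, 22), (39, 40, 37, r, 3), (39, 40, 37, r, 40), (39, 5, 32, n, 15), (39, 5, 32, n, 22), (39, 5, 32, n, 3), (39, 5, 32, n, 40), (7, 13, 38, n, 35), (7, 33, 38, m, 35)}.
Joining (T ⋈ S) and P on B yields {(39, 24, 18, t, 15, 17), (39, 24, 18, t, 22, 17), (39, 24, 18, t, 3, 17), (39, 24, 18, t, 40, 17), (39, 40, 37, r, 15, 3), (39, 40, 37, r, 22, 3), (39, 40, 37, r, 3, 3), (39, 40, 37, r, 40, 3), (39, 5, 32, n, 15, 13), (39, 5, 32, n, 15, 15), (39, 5, 32, n, 22, 13), (39, 5, 32, n, 22, 15), (39, 5, 32, n, 3, 13), (39, 5, 32, n, 3, 15), (39, 5, 32, n, 40, 13), (39, 5, 32, n, 40, 15), (7, 13, 38, n, 35, 13), (7, 13, 38, n, 35, 15)}.
π_{G, C} gives {(18, 39), (32, 39), (37, 39), (38, 7)} (14 duplicate(s) eliminated).
Set union of the two operands is {(11, 32), (18, 39), (28, 11), (32, 39), (34, 3), (36, 4), (37, 39), (38, 7), (7, 14), (9, 26)}.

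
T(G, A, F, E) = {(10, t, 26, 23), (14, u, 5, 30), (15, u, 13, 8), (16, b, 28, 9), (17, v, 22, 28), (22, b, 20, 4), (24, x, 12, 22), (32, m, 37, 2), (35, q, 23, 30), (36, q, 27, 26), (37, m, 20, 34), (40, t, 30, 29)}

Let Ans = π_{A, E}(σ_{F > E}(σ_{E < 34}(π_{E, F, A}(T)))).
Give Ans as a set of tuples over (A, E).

{(b, 4), (b, 9), (m, 2), (q, 26), (t, 23), (t, 29), (u, 8)}

π_{E, F, A} gives {(2, 37, m), (22, 12, x), (23, 26, t), (26, 27, q), (28, 22, v), (29, 30, t), (30, 23, q), (30, 5, u), (34, 20, m), (4, 20, b), (8, 13, u), (9, 28, b)}.
σ[E < 34]: keep tuples satisfying E < 34 → {(2, 37, m), (22, 12, x), (23, 26, t), (26, 27, q), (28, 22, v), (29, 30, t), (30, 23, q), (30, 5, u), (4, 20, b), (8, 13, u), (9, 28, b)}
σ[F > E]: keep tuples satisfying F > E → {(2, 37, m), (23, 26, t), (26, 27, q), (29, 30, t), (4, 20, b), (8, 13, u), (9, 28, b)}
π_{A, E} gives {(b, 4), (b, 9), (m, 2), (q, 26), (t, 23), (t, 29), (u, 8)}.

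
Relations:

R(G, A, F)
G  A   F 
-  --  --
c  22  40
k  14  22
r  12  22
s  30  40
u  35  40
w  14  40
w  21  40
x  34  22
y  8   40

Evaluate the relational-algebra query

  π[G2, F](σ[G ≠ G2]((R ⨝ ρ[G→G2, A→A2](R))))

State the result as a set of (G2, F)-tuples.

ρ[G→G2, A→A2]: schema becomes (G2, A2, F); tuples unchanged.
Joining R and ρ[G→G2, A→A2](R) on F yields {(c, 22, 40, c, 22), (c, 22, 40, s, 30), (c, 22, 40, u, 35), (c, 22, 40, w, 14), (c, 22, 40, w, 21), (c, 22, 40, y, 8), (k, 14, 22, k, 14), (k, 14, 22, r, 12), (k, 14, 22, x, 34), (r, 12, 22, k, 14), (r, 12, 22, r, 12), (r, 12, 22, x, 34), (s, 30, 40, c, 22), (s, 30, 40, s, 30), (s, 30, 40, u, 35), (s, 30, 40, w, 14), (s, 30, 40, w, 21), (s, 30, 40, y, 8), (u, 35, 40, c, 22), (u, 35, 40, s, 30), (u, 35, 40, u, 35), (u, 35, 40, w, 14), (u, 35, 40, w, 21), (u, 35, 40, y, 8), (w, 14, 40, c, 22), (w, 14, 40, s, 30), (w, 14, 40, u, 35), (w, 14, 40, w, 14), (w, 14, 40, w, 21), (w, 14, 40, y, 8), (w, 21, 40, c, 22), (w, 21, 40, s, 30), (w, 21, 40, u, 35), (w, 21, 40, w, 14), (w, 21, 40, w, 21), (w, 21, 40, y, 8), (x, 34, 22, k, 14), (x, 34, 22, r, 12), (x, 34, 22, x, 34), (y, 8, 40, c, 22), (y, 8, 40, s, 30), (y, 8, 40, u, 35), (y, 8, 40, w, 14), (y, 8, 40, w, 21), (y, 8, 40, y, 8)}.
σ[G ≠ G2]: keep tuples satisfying G ≠ G2 → {(c, 22, 40, s, 30), (c, 22, 40, u, 35), (c, 22, 40, w, 14), (c, 22, 40, w, 21), (c, 22, 40, y, 8), (k, 14, 22, r, 12), (k, 14, 22, x, 34), (r, 12, 22, k, 14), (r, 12, 22, x, 34), (s, 30, 40, c, 22), (s, 30, 40, u, 35), (s, 30, 40, w, 14), (s, 30, 40, w, 21), (s, 30, 40, y, 8), (u, 35, 40, c, 22), (u, 35, 40, s, 30), (u, 35, 40, w, 14), (u, 35, 40, w, 21), (u, 35, 40, y, 8), (w, 14, 40, c, 22), (w, 14, 40, s, 30), (w, 14, 40, u, 35), (w, 14, 40, y, 8), (w, 21, 40, c, 22), (w, 21, 40, s, 30), (w, 21, 40, u, 35), (w, 21, 40, y, 8), (x, 34, 22, k, 14), (x, 34, 22, r, 12), (y, 8, 40, c, 22), (y, 8, 40, s, 30), (y, 8, 40, u, 35), (y, 8, 40, w, 14), (y, 8, 40, w, 21)}
Keep only column(s) G2, F (26 duplicate(s) eliminated): {(c, 40), (k, 22), (r, 22), (s, 40), (u, 40), (w, 40), (x, 22), (y, 40)}

{(c, 40), (k, 22), (r, 22), (s, 40), (u, 40), (w, 40), (x, 22), (y, 40)}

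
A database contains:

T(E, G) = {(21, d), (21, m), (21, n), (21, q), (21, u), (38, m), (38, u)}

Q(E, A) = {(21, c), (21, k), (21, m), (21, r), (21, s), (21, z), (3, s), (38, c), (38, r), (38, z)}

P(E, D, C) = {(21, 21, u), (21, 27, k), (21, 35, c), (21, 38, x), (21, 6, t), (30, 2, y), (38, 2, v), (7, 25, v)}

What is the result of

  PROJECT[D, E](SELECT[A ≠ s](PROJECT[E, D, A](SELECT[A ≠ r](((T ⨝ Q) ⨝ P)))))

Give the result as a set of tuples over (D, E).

{(2, 38), (21, 21), (27, 21), (35, 21), (38, 21), (6, 21)}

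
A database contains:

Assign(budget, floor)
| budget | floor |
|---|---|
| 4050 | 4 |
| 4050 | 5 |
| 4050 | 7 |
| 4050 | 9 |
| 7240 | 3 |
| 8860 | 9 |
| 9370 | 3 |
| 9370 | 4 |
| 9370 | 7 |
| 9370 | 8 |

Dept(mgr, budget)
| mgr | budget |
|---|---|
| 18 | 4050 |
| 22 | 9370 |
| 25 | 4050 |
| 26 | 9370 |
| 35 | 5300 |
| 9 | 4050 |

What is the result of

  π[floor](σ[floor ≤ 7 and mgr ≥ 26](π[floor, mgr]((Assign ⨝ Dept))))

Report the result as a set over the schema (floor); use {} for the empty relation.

{3, 4, 7}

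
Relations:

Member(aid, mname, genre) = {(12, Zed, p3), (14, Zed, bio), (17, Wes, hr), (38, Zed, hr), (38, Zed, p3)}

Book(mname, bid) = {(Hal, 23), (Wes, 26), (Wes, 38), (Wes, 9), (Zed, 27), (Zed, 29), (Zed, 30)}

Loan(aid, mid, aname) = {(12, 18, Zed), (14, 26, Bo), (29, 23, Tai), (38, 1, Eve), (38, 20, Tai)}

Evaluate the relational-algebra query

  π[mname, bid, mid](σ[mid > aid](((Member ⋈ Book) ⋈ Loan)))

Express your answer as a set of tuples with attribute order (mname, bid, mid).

{(Zed, 27, 18), (Zed, 27, 26), (Zed, 29, 18), (Zed, 29, 26), (Zed, 30, 18), (Zed, 30, 26)}

Natural join on mname: {(12, Zed, p3, 27), (12, Zed, p3, 29), (12, Zed, p3, 30), (14, Zed, bio, 27), (14, Zed, bio, 29), (14, Zed, bio, 30), (17, Wes, hr, 26), (17, Wes, hr, 38), (17, Wes, hr, 9), (38, Zed, hr, 27), (38, Zed, hr, 29), (38, Zed, hr, 30), (38, Zed, p3, 27), (38, Zed, p3, 29), (38, Zed, p3, 30)}
Natural join on aid: {(12, Zed, p3, 27, 18, Zed), (12, Zed, p3, 29, 18, Zed), (12, Zed, p3, 30, 18, Zed), (14, Zed, bio, 27, 26, Bo), (14, Zed, bio, 29, 26, Bo), (14, Zed, bio, 30, 26, Bo), (38, Zed, hr, 27, 1, Eve), (38, Zed, hr, 27, 20, Tai), (38, Zed, hr, 29, 1, Eve), (38, Zed, hr, 29, 20, Tai), (38, Zed, hr, 30, 1, Eve), (38, Zed, hr, 30, 20, Tai), (38, Zed, p3, 27, 1, Eve), (38, Zed, p3, 27, 20, Tai), (38, Zed, p3, 29, 1, Eve), (38, Zed, p3, 29, 20, Tai), (38, Zed, p3, 30, 1, Eve), (38, Zed, p3, 30, 20, Tai)}
Selection mid > aid: {(12, Zed, p3, 27, 18, Zed), (12, Zed, p3, 29, 18, Zed), (12, Zed, p3, 30, 18, Zed), (14, Zed, bio, 27, 26, Bo), (14, Zed, bio, 29, 26, Bo), (14, Zed, bio, 30, 26, Bo)}
π[mname, bid, mid]: project onto (mname, bid, mid) → {(Zed, 27, 18), (Zed, 27, 26), (Zed, 29, 18), (Zed, 29, 26), (Zed, 30, 18), (Zed, 30, 26)}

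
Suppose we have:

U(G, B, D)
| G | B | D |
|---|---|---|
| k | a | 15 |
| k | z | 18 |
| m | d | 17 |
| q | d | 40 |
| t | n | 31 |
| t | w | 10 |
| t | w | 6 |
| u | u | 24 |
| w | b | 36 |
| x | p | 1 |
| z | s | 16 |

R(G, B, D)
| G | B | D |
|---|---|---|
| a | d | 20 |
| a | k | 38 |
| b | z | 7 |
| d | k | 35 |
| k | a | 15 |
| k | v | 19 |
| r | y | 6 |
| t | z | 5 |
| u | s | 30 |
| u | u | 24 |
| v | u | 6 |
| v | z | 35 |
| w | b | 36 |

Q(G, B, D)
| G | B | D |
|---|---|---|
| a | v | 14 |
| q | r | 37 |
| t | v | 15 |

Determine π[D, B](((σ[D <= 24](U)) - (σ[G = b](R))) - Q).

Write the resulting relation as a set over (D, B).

Filtering on D <= 24 leaves {(k, a, 15), (k, z, 18), (m, d, 17), (t, w, 10), (t, w, 6), (u, u, 24), (x, p, 1), (z, s, 16)}.
Filtering on G = b leaves {(b, z, 7)}.
Difference: {(k, a, 15), (k, z, 18), (m, d, 17), (t, w, 10), (t, w, 6), (u, u, 24), (x, p, 1), (z, s, 16)} with {(b, z, 7)} → {(k, a, 15), (k, z, 18), (m, d, 17), (t, w, 10), (t, w, 6), (u, u, 24), (x, p, 1), (z, s, 16)}
Difference: {(k, a, 15), (k, z, 18), (m, d, 17), (t, w, 10), (t, w, 6), (u, u, 24), (x, p, 1), (z, s, 16)} with {(a, v, 14), (q, r, 37), (t, v, 15)} → {(k, a, 15), (k, z, 18), (m, d, 17), (t, w, 10), (t, w, 6), (u, u, 24), (x, p, 1), (z, s, 16)}
π[D, B]: project onto (D, B) → {(1, p), (10, w), (15, a), (16, s), (17, d), (18, z), (24, u), (6, w)}

{(1, p), (10, w), (15, a), (16, s), (17, d), (18, z), (24, u), (6, w)}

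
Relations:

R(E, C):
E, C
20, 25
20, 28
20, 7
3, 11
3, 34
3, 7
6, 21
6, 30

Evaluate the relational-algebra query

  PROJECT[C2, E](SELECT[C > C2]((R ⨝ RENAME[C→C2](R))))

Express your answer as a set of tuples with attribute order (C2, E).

ρ[C→C2]: schema becomes (E, C2); tuples unchanged.
Natural join on E: {(20, 25, 25), (20, 25, 28), (20, 25, 7), (20, 28, 25), (20, 28, 28), (20, 28, 7), (20, 7, 25), (20, 7, 28), (20, 7, 7), (3, 11, 11), (3, 11, 34), (3, 11, 7), (3, 34, 11), (3, 34, 34), (3, 34, 7), (3, 7, 11), (3, 7, 34), (3, 7, 7), (6, 21, 21), (6, 21, 30), (6, 30, 21), (6, 30, 30)}
Selection C > C2: {(20, 25, 7), (20, 28, 25), (20, 28, 7), (3, 11, 7), (3, 34, 11), (3, 34, 7), (6, 30, 21)}
Projecting to C2, E (2 duplicate(s) eliminated): {(11, 3), (21, 6), (25, 20), (7, 20), (7, 3)}

{(11, 3), (21, 6), (25, 20), (7, 20), (7, 3)}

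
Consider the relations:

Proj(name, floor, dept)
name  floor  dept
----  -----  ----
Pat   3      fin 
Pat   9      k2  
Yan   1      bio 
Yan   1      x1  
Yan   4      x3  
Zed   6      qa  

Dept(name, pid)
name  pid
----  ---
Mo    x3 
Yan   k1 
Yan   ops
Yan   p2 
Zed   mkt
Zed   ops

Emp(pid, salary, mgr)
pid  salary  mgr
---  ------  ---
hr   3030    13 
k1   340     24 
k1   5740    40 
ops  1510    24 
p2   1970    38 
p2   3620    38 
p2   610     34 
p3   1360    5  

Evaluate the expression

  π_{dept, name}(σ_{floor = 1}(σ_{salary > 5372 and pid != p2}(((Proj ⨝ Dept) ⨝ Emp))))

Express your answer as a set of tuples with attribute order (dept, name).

Natural join on name: {(Yan, 1, bio, k1), (Yan, 1, bio, ops), (Yan, 1, bio, p2), (Yan, 1, x1, k1), (Yan, 1, x1, ops), (Yan, 1, x1, p2), (Yan, 4, x3, k1), (Yan, 4, x3, ops), (Yan, 4, x3, p2), (Zed, 6, qa, mkt), (Zed, 6, qa, ops)}
Natural join on pid: {(Yan, 1, bio, k1, 340, 24), (Yan, 1, bio, k1, 5740, 40), (Yan, 1, bio, ops, 1510, 24), (Yan, 1, bio, p2, 1970, 38), (Yan, 1, bio, p2, 3620, 38), (Yan, 1, bio, p2, 610, 34), (Yan, 1, x1, k1, 340, 24), (Yan, 1, x1, k1, 5740, 40), (Yan, 1, x1, ops, 1510, 24), (Yan, 1, x1, p2, 1970, 38), (Yan, 1, x1, p2, 3620, 38), (Yan, 1, x1, p2, 610, 34), (Yan, 4, x3, k1, 340, 24), (Yan, 4, x3, k1, 5740, 40), (Yan, 4, x3, ops, 1510, 24), (Yan, 4, x3, p2, 1970, 38), (Yan, 4, x3, p2, 3620, 38), (Yan, 4, x3, p2, 610, 34), (Zed, 6, qa, ops, 1510, 24)}
σ[salary > 5372 and pid != p2]: keep tuples satisfying salary > 5372 and pid != p2 → {(Yan, 1, bio, k1, 5740, 40), (Yan, 1, x1, k1, 5740, 40), (Yan, 4, x3, k1, 5740, 40)}
σ[floor = 1]: keep tuples satisfying floor = 1 → {(Yan, 1, bio, k1, 5740, 40), (Yan, 1, x1, k1, 5740, 40)}
π_{dept, name} gives {(bio, Yan), (x1, Yan)}.

{(bio, Yan), (x1, Yan)}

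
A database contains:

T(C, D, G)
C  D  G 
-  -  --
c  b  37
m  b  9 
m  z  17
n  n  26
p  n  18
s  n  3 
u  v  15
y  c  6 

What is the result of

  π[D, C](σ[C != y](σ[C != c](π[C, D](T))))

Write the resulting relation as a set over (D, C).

{(b, m), (n, n), (n, p), (n, s), (v, u), (z, m)}

π_{C, D} gives {(c, b), (m, b), (m, z), (n, n), (p, n), (s, n), (u, v), (y, c)}.
Apply σ_{C != c}; surviving tuples: {(m, b), (m, z), (n, n), (p, n), (s, n), (u, v), (y, c)}
Apply σ_{C != y}; surviving tuples: {(m, b), (m, z), (n, n), (p, n), (s, n), (u, v)}
π_{D, C} gives {(b, m), (n, n), (n, p), (n, s), (v, u), (z, m)}.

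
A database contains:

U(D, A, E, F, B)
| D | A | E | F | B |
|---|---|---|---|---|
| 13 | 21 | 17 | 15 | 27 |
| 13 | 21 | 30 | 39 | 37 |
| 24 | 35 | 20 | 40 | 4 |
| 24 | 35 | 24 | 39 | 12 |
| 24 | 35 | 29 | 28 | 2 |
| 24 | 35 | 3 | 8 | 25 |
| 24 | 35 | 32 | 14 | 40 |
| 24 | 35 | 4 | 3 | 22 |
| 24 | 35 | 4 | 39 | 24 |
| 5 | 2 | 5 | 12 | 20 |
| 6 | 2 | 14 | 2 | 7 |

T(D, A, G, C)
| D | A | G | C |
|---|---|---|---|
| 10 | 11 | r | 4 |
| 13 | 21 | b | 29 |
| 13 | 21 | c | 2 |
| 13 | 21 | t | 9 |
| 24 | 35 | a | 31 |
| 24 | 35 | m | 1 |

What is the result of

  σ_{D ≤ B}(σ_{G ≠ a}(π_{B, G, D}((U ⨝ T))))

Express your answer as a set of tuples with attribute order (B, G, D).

{(24, m, 24), (25, m, 24), (27, b, 13), (27, c, 13), (27, t, 13), (37, b, 13), (37, c, 13), (37, t, 13), (40, m, 24)}

Natural join on D, A: {(13, 21, 17, 15, 27, b, 29), (13, 21, 17, 15, 27, c, 2), (13, 21, 17, 15, 27, t, 9), (13, 21, 30, 39, 37, b, 29), (13, 21, 30, 39, 37, c, 2), (13, 21, 30, 39, 37, t, 9), (24, 35, 20, 40, 4, a, 31), (24, 35, 20, 40, 4, m, 1), (24, 35, 24, 39, 12, a, 31), (24, 35, 24, 39, 12, m, 1), (24, 35, 29, 28, 2, a, 31), (24, 35, 29, 28, 2, m, 1), (24, 35, 3, 8, 25, a, 31), (24, 35, 3, 8, 25, m, 1), (24, 35, 32, 14, 40, a, 31), (24, 35, 32, 14, 40, m, 1), (24, 35, 4, 3, 22, a, 31), (24, 35, 4, 3, 22, m, 1), (24, 35, 4, 39, 24, a, 31), (24, 35, 4, 39, 24, m, 1)}
Projecting to B, G, D: {(12, a, 24), (12, m, 24), (2, a, 24), (2, m, 24), (22, a, 24), (22, m, 24), (24, a, 24), (24, m, 24), (25, a, 24), (25, m, 24), (27, b, 13), (27, c, 13), (27, t, 13), (37, b, 13), (37, c, 13), (37, t, 13), (4, a, 24), (4, m, 24), (40, a, 24), (40, m, 24)}
σ[G ≠ a]: keep tuples satisfying G ≠ a → {(12, m, 24), (2, m, 24), (22, m, 24), (24, m, 24), (25, m, 24), (27, b, 13), (27, c, 13), (27, t, 13), (37, b, 13), (37, c, 13), (37, t, 13), (4, m, 24), (40, m, 24)}
σ[D ≤ B]: keep tuples satisfying D ≤ B → {(24, m, 24), (25, m, 24), (27, b, 13), (27, c, 13), (27, t, 13), (37, b, 13), (37, c, 13), (37, t, 13), (40, m, 24)}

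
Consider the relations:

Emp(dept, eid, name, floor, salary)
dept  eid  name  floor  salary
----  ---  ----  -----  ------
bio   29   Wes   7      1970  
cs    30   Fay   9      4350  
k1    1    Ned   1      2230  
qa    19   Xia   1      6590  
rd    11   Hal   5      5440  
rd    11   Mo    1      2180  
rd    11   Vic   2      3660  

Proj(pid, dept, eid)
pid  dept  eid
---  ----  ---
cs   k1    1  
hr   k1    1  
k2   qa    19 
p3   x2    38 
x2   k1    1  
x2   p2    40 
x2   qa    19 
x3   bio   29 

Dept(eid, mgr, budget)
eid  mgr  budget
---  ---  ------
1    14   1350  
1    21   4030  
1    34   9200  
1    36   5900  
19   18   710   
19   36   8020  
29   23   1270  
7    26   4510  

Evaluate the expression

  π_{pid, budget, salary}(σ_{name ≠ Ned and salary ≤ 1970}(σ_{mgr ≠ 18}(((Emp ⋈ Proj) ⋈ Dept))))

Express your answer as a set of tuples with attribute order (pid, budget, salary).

{(x3, 1270, 1970)}

Emp ⋈ Proj (natural join on dept, eid): {(bio, 29, Wes, 7, 1970, x3), (k1, 1, Ned, 1, 2230, cs), (k1, 1, Ned, 1, 2230, hr), (k1, 1, Ned, 1, 2230, x2), (qa, 19, Xia, 1, 6590, k2), (qa, 19, Xia, 1, 6590, x2)}
(Emp ⋈ Proj) ⋈ Dept (natural join on eid): {(bio, 29, Wes, 7, 1970, x3, 23, 1270), (k1, 1, Ned, 1, 2230, cs, 14, 1350), (k1, 1, Ned, 1, 2230, cs, 21, 4030), (k1, 1, Ned, 1, 2230, cs, 34, 9200), (k1, 1, Ned, 1, 2230, cs, 36, 5900), (k1, 1, Ned, 1, 2230, hr, 14, 1350), (k1, 1, Ned, 1, 2230, hr, 21, 4030), (k1, 1, Ned, 1, 2230, hr, 34, 9200), (k1, 1, Ned, 1, 2230, hr, 36, 5900), (k1, 1, Ned, 1, 2230, x2, 14, 1350), (k1, 1, Ned, 1, 2230, x2, 21, 4030), (k1, 1, Ned, 1, 2230, x2, 34, 9200), (k1, 1, Ned, 1, 2230, x2, 36, 5900), (qa, 19, Xia, 1, 6590, k2, 18, 710), (qa, 19, Xia, 1, 6590, k2, 36, 8020), (qa, 19, Xia, 1, 6590, x2, 18, 710), (qa, 19, Xia, 1, 6590, x2, 36, 8020)}
Filtering on mgr ≠ 18 leaves {(bio, 29, Wes, 7, 1970, x3, 23, 1270), (k1, 1, Ned, 1, 2230, cs, 14, 1350), (k1, 1, Ned, 1, 2230, cs, 21, 4030), (k1, 1, Ned, 1, 2230, cs, 34, 9200), (k1, 1, Ned, 1, 2230, cs, 36, 5900), (k1, 1, Ned, 1, 2230, hr, 14, 1350), (k1, 1, Ned, 1, 2230, hr, 21, 4030), (k1, 1, Ned, 1, 2230, hr, 34, 9200), (k1, 1, Ned, 1, 2230, hr, 36, 5900), (k1, 1, Ned, 1, 2230, x2, 14, 1350), (k1, 1, Ned, 1, 2230, x2, 21, 4030), (k1, 1, Ned, 1, 2230, x2, 34, 9200), (k1, 1, Ned, 1, 2230, x2, 36, 5900), (qa, 19, Xia, 1, 6590, k2, 36, 8020), (qa, 19, Xia, 1, 6590, x2, 36, 8020)}.
Filtering on name ≠ Ned and salary ≤ 1970 leaves {(bio, 29, Wes, 7, 1970, x3, 23, 1270)}.
π[pid, budget, salary]: project onto (pid, budget, salary) → {(x3, 1270, 1970)}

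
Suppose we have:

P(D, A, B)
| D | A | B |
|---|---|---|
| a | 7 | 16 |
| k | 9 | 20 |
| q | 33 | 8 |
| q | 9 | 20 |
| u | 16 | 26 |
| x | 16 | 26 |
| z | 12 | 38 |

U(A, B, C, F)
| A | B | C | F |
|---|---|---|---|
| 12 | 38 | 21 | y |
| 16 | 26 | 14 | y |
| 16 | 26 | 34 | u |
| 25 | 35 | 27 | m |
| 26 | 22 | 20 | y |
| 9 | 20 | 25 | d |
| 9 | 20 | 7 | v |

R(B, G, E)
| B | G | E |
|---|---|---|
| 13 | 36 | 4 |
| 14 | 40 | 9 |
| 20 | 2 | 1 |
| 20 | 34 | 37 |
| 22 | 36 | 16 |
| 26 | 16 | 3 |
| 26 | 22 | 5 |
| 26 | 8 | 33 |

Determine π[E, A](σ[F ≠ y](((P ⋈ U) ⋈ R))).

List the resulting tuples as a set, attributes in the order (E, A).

{(1, 9), (3, 16), (33, 16), (37, 9), (5, 16)}

P ⋈ U (natural join on A, B): {(k, 9, 20, 25, d), (k, 9, 20, 7, v), (q, 9, 20, 25, d), (q, 9, 20, 7, v), (u, 16, 26, 14, y), (u, 16, 26, 34, u), (x, 16, 26, 14, y), (x, 16, 26, 34, u), (z, 12, 38, 21, y)}
(P ⋈ U) ⋈ R (natural join on B): {(k, 9, 20, 25, d, 2, 1), (k, 9, 20, 25, d, 34, 37), (k, 9, 20, 7, v, 2, 1), (k, 9, 20, 7, v, 34, 37), (q, 9, 20, 25, d, 2, 1), (q, 9, 20, 25, d, 34, 37), (q, 9, 20, 7, v, 2, 1), (q, 9, 20, 7, v, 34, 37), (u, 16, 26, 14, y, 16, 3), (u, 16, 26, 14, y, 22, 5), (u, 16, 26, 14, y, 8, 33), (u, 16, 26, 34, u, 16, 3), (u, 16, 26, 34, u, 22, 5), (u, 16, 26, 34, u, 8, 33), (x, 16, 26, 14, y, 16, 3), (x, 16, 26, 14, y, 22, 5), (x, 16, 26, 14, y, 8, 33), (x, 16, 26, 34, u, 16, 3), (x, 16, 26, 34, u, 22, 5), (x, 16, 26, 34, u, 8, 33)}
Apply σ_{F ≠ y}; surviving tuples: {(k, 9, 20, 25, d, 2, 1), (k, 9, 20, 25, d, 34, 37), (k, 9, 20, 7, v, 2, 1), (k, 9, 20, 7, v, 34, 37), (q, 9, 20, 25, d, 2, 1), (q, 9, 20, 25, d, 34, 37), (q, 9, 20, 7, v, 2, 1), (q, 9, 20, 7, v, 34, 37), (u, 16, 26, 34, u, 16, 3), (u, 16, 26, 34, u, 22, 5), (u, 16, 26, 34, u, 8, 33), (x, 16, 26, 34, u, 16, 3), (x, 16, 26, 34, u, 22, 5), (x, 16, 26, 34, u, 8, 33)}
Projecting to E, A (9 duplicate(s) eliminated): {(1, 9), (3, 16), (33, 16), (37, 9), (5, 16)}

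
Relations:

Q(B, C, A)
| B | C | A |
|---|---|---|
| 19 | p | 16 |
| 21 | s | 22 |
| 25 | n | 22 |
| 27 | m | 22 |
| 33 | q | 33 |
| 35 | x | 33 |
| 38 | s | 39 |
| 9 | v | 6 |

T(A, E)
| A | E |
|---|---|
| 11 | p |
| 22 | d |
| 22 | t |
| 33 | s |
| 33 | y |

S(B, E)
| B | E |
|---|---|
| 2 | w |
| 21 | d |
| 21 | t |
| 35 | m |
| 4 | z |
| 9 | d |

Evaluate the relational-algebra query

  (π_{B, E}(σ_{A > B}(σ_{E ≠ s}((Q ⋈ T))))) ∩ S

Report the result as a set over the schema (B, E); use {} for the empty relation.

{(21, d), (21, t)}

Joining Q and T on A yields {(21, s, 22, d), (21, s, 22, t), (25, n, 22, d), (25, n, 22, t), (27, m, 22, d), (27, m, 22, t), (33, q, 33, s), (33, q, 33, y), (35, x, 33, s), (35, x, 33, y)}.
Filtering on E ≠ s leaves {(21, s, 22, d), (21, s, 22, t), (25, n, 22, d), (25, n, 22, t), (27, m, 22, d), (27, m, 22, t), (33, q, 33, y), (35, x, 33, y)}.
Filtering on A > B leaves {(21, s, 22, d), (21, s, 22, t)}.
π_{B, E} gives {(21, d), (21, t)}.
Taking the intersection: {(21, d), (21, t)}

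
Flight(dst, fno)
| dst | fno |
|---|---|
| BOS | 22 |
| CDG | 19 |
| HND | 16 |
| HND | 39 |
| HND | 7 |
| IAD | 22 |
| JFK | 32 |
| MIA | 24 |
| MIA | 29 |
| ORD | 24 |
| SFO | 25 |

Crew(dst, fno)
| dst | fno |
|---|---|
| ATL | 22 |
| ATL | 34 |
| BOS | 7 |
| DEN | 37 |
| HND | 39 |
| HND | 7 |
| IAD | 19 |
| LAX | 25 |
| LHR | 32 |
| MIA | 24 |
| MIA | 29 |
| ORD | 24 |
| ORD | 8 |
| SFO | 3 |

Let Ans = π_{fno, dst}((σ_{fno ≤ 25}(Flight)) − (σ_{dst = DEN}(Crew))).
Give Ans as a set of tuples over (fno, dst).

{(16, HND), (19, CDG), (22, BOS), (22, IAD), (24, MIA), (24, ORD), (25, SFO), (7, HND)}

σ[fno ≤ 25]: keep tuples satisfying fno ≤ 25 → {(BOS, 22), (CDG, 19), (HND, 16), (HND, 7), (IAD, 22), (MIA, 24), (ORD, 24), (SFO, 25)}
σ[dst = DEN]: keep tuples satisfying dst = DEN → {(DEN, 37)}
Set difference of the two operands is {(BOS, 22), (CDG, 19), (HND, 16), (HND, 7), (IAD, 22), (MIA, 24), (ORD, 24), (SFO, 25)}.
Keep only column(s) fno, dst: {(16, HND), (19, CDG), (22, BOS), (22, IAD), (24, MIA), (24, ORD), (25, SFO), (7, HND)}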